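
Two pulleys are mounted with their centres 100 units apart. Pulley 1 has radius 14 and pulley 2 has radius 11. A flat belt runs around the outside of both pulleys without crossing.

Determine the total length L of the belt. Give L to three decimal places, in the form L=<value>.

L=278.630

open belt: β = asin((r2−r1)/C) = asin(-3/100) = -1.7191°
wrap1 = π − 2β = 183.4383°
wrap2 = π + 2β = 176.5617°
tangent length = C·cosβ = 99.9550
L = r1·wrap1 + r2·wrap2 + 2·C·cosβ = 14·3.2016 + 11·3.0816 + 2·99.9550 = 278.6298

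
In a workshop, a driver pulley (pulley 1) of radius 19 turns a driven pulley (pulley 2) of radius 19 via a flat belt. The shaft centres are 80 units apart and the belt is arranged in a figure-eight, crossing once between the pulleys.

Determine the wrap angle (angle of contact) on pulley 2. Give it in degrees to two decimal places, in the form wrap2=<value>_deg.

wrap2=236.72_deg

crossed belt: β = asin((r1+r2)/C) = asin(38/80) = 28.3594°
wrap1 = wrap2 = π + 2β = 236.7187°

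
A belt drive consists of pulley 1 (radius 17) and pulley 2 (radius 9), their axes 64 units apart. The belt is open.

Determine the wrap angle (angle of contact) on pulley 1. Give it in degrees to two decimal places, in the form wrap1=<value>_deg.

open belt: β = asin((r2−r1)/C) = asin(-8/64) = -7.1808°
wrap1 = π − 2β = 194.3615°
wrap2 = π + 2β = 165.6385°

wrap1=194.36_deg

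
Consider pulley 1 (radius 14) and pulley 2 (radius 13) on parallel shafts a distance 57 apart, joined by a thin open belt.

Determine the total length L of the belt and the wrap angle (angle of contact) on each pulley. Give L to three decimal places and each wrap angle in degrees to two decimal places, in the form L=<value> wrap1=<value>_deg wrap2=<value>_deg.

L=198.841 wrap1=182.01_deg wrap2=177.99_deg

open belt: β = asin((r2−r1)/C) = asin(-1/57) = -1.0052°
wrap1 = π − 2β = 182.0105°
wrap2 = π + 2β = 177.9895°
tangent length = C·cosβ = 56.9912
L = r1·wrap1 + r2·wrap2 + 2·C·cosβ = 14·3.1767 + 13·3.1065 + 2·56.9912 = 198.8405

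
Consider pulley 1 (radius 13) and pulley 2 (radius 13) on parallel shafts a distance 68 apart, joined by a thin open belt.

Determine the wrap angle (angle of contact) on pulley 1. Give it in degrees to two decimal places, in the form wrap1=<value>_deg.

open belt: β = asin((r2−r1)/C) = asin(0/68) = 0.0000°
wrap1 = π − 2β = 180.0000°
wrap2 = π + 2β = 180.0000°

wrap1=180.00_deg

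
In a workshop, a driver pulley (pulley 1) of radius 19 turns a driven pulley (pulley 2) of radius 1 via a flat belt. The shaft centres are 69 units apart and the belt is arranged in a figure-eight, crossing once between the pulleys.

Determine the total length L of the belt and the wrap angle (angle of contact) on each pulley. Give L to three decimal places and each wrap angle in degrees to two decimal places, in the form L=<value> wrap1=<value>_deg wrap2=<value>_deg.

crossed belt: β = asin((r1+r2)/C) = asin(20/69) = 16.8493°
wrap1 = wrap2 = π + 2β = 213.6986°
tangent length = C·cosβ = 66.0379
L = (r1+r2)·wrap + 2·C·cosβ = 20·3.7297 + 2·66.0379 = 206.6706

L=206.671 wrap1=213.70_deg wrap2=213.70_deg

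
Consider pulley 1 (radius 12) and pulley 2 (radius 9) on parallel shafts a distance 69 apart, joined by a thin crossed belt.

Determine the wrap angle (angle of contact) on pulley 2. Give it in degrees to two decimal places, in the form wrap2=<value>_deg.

crossed belt: β = asin((r1+r2)/C) = asin(21/69) = 17.7189°
wrap1 = wrap2 = π + 2β = 215.4379°

wrap2=215.44_deg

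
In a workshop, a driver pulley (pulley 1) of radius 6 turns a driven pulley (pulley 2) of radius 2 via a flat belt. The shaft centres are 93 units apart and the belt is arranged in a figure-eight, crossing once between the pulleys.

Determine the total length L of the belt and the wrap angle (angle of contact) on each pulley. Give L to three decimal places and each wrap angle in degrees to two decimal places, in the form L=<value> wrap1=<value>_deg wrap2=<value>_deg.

crossed belt: β = asin((r1+r2)/C) = asin(8/93) = 4.9348°
wrap1 = wrap2 = π + 2β = 189.8695°
tangent length = C·cosβ = 92.6553
L = (r1+r2)·wrap + 2·C·cosβ = 8·3.3138 + 2·92.6553 = 211.8213

L=211.821 wrap1=189.87_deg wrap2=189.87_deg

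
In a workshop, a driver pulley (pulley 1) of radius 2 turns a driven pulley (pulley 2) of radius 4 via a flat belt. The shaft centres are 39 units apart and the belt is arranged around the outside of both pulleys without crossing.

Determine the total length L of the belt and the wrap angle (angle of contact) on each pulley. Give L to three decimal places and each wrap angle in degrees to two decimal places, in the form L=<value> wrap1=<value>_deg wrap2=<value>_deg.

L=96.952 wrap1=174.12_deg wrap2=185.88_deg

open belt: β = asin((r2−r1)/C) = asin(2/39) = 2.9395°
wrap1 = π − 2β = 174.1209°
wrap2 = π + 2β = 185.8791°
tangent length = C·cosβ = 38.9487
L = r1·wrap1 + r2·wrap2 + 2·C·cosβ = 2·3.0390 + 4·3.2442 + 2·38.9487 = 96.9521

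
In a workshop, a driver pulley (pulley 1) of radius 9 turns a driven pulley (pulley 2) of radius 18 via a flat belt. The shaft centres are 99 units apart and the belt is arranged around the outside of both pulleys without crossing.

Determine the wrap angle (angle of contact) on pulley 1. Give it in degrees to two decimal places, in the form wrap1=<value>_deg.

wrap1=169.57_deg

open belt: β = asin((r2−r1)/C) = asin(9/99) = 5.2159°
wrap1 = π − 2β = 169.5682°
wrap2 = π + 2β = 190.4318°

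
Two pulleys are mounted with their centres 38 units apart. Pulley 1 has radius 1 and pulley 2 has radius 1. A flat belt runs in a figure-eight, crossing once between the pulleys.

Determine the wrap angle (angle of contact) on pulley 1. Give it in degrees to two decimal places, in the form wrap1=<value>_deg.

wrap1=186.03_deg

crossed belt: β = asin((r1+r2)/C) = asin(2/38) = 3.0170°
wrap1 = wrap2 = π + 2β = 186.0339°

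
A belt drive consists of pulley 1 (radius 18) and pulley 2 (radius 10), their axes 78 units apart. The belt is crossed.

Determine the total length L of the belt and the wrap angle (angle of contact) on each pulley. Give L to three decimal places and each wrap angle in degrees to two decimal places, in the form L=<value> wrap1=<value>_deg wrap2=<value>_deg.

crossed belt: β = asin((r1+r2)/C) = asin(28/78) = 21.0372°
wrap1 = wrap2 = π + 2β = 222.0744°
tangent length = C·cosβ = 72.8011
L = (r1+r2)·wrap + 2·C·cosβ = 28·3.8759 + 2·72.8011 = 254.1282

L=254.128 wrap1=222.07_deg wrap2=222.07_deg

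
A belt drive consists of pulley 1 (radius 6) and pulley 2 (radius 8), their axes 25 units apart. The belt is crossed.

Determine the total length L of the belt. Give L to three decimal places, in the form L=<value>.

L=102.050

crossed belt: β = asin((r1+r2)/C) = asin(14/25) = 34.0558°
wrap1 = wrap2 = π + 2β = 248.1116°
tangent length = C·cosβ = 20.7123
L = (r1+r2)·wrap + 2·C·cosβ = 14·4.3304 + 2·20.7123 = 102.0497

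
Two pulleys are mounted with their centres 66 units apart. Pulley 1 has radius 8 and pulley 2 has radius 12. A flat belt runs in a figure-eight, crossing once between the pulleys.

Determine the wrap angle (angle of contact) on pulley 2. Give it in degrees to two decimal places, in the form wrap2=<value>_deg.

crossed belt: β = asin((r1+r2)/C) = asin(20/66) = 17.6397°
wrap1 = wrap2 = π + 2β = 215.2794°

wrap2=215.28_deg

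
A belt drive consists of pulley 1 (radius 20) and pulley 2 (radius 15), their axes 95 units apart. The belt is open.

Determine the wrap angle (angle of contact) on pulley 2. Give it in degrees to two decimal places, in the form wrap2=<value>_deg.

wrap2=173.97_deg

open belt: β = asin((r2−r1)/C) = asin(-5/95) = -3.0170°
wrap1 = π − 2β = 186.0339°
wrap2 = π + 2β = 173.9661°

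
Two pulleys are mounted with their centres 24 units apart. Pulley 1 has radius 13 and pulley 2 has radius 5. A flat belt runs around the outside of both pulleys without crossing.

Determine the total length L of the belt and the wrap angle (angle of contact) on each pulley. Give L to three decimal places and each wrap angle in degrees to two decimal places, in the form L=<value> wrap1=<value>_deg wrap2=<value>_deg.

L=107.241 wrap1=218.94_deg wrap2=141.06_deg

open belt: β = asin((r2−r1)/C) = asin(-8/24) = -19.4712°
wrap1 = π − 2β = 218.9424°
wrap2 = π + 2β = 141.0576°
tangent length = C·cosβ = 22.6274
L = r1·wrap1 + r2·wrap2 + 2·C·cosβ = 13·3.8213 + 5·2.4619 + 2·22.6274 = 107.2409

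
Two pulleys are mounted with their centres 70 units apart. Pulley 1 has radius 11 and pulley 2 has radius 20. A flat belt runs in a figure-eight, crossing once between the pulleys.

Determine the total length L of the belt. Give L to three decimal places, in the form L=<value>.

crossed belt: β = asin((r1+r2)/C) = asin(31/70) = 26.2863°
wrap1 = wrap2 = π + 2β = 232.5726°
tangent length = C·cosβ = 62.7615
L = (r1+r2)·wrap + 2·C·cosβ = 31·4.0592 + 2·62.7615 = 251.3568

L=251.357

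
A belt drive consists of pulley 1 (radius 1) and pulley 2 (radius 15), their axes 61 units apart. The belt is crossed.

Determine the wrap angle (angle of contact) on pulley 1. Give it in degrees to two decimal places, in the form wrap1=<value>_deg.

crossed belt: β = asin((r1+r2)/C) = asin(16/61) = 15.2063°
wrap1 = wrap2 = π + 2β = 210.4126°

wrap1=210.41_deg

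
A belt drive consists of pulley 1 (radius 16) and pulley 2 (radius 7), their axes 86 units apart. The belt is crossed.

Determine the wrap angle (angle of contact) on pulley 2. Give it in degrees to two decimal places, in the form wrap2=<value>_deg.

wrap2=211.02_deg

crossed belt: β = asin((r1+r2)/C) = asin(23/86) = 15.5121°
wrap1 = wrap2 = π + 2β = 211.0242°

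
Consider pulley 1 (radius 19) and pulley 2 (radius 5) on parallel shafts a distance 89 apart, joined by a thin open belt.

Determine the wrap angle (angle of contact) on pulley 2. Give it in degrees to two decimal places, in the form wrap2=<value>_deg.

wrap2=161.90_deg

open belt: β = asin((r2−r1)/C) = asin(-14/89) = -9.0504°
wrap1 = π − 2β = 198.1008°
wrap2 = π + 2β = 161.8992°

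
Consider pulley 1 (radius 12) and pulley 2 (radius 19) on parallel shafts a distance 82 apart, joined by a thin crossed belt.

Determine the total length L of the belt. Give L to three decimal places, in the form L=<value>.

L=273.255

crossed belt: β = asin((r1+r2)/C) = asin(31/82) = 22.2129°
wrap1 = wrap2 = π + 2β = 224.4257°
tangent length = C·cosβ = 75.9144
L = (r1+r2)·wrap + 2·C·cosβ = 31·3.9170 + 2·75.9144 = 273.2549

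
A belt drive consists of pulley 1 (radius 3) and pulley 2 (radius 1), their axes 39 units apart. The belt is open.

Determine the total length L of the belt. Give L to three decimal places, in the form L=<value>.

L=90.669

open belt: β = asin((r2−r1)/C) = asin(-2/39) = -2.9395°
wrap1 = π − 2β = 185.8791°
wrap2 = π + 2β = 174.1209°
tangent length = C·cosβ = 38.9487
L = r1·wrap1 + r2·wrap2 + 2·C·cosβ = 3·3.2442 + 1·3.0390 + 2·38.9487 = 90.6690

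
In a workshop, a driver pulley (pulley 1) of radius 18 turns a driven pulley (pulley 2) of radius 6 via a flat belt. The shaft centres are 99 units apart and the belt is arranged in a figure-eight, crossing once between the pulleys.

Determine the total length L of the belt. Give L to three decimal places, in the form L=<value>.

crossed belt: β = asin((r1+r2)/C) = asin(24/99) = 14.0297°
wrap1 = wrap2 = π + 2β = 208.0593°
tangent length = C·cosβ = 96.0469
L = (r1+r2)·wrap + 2·C·cosβ = 24·3.6313 + 2·96.0469 = 279.2454

L=279.245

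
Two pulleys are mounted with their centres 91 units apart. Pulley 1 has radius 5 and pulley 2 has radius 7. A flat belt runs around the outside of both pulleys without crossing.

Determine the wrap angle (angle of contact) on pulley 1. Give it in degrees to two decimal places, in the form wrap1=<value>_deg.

open belt: β = asin((r2−r1)/C) = asin(2/91) = 1.2593°
wrap1 = π − 2β = 177.4813°
wrap2 = π + 2β = 182.5187°

wrap1=177.48_deg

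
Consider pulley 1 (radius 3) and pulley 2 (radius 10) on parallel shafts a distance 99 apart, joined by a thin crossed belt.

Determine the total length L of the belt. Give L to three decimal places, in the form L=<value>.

L=240.550

crossed belt: β = asin((r1+r2)/C) = asin(13/99) = 7.5455°
wrap1 = wrap2 = π + 2β = 195.0910°
tangent length = C·cosβ = 98.1428
L = (r1+r2)·wrap + 2·C·cosβ = 13·3.4050 + 2·98.1428 = 240.5502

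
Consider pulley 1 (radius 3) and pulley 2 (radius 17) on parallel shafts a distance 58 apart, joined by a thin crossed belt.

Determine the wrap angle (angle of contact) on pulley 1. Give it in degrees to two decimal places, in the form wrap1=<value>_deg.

crossed belt: β = asin((r1+r2)/C) = asin(20/58) = 20.1713°
wrap1 = wrap2 = π + 2β = 220.3425°

wrap1=220.34_deg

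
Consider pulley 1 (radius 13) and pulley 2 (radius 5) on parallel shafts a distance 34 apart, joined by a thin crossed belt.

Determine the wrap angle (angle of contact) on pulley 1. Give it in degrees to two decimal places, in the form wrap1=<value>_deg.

crossed belt: β = asin((r1+r2)/C) = asin(18/34) = 31.9657°
wrap1 = wrap2 = π + 2β = 243.9314°

wrap1=243.93_deg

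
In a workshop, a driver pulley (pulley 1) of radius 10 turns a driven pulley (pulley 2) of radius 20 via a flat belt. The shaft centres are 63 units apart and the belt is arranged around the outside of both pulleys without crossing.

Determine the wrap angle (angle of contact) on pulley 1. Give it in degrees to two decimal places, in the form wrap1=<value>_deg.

open belt: β = asin((r2−r1)/C) = asin(10/63) = 9.1332°
wrap1 = π − 2β = 161.7336°
wrap2 = π + 2β = 198.2664°

wrap1=161.73_deg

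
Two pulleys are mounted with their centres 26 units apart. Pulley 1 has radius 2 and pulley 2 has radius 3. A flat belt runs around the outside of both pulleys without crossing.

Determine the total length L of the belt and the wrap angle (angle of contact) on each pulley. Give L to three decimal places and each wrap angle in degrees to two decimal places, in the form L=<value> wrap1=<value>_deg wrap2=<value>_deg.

open belt: β = asin((r2−r1)/C) = asin(1/26) = 2.2042°
wrap1 = π − 2β = 175.5915°
wrap2 = π + 2β = 184.4085°
tangent length = C·cosβ = 25.9808
L = r1·wrap1 + r2·wrap2 + 2·C·cosβ = 2·3.0647 + 3·3.2185 + 2·25.9808 = 67.7464

L=67.746 wrap1=175.59_deg wrap2=184.41_deg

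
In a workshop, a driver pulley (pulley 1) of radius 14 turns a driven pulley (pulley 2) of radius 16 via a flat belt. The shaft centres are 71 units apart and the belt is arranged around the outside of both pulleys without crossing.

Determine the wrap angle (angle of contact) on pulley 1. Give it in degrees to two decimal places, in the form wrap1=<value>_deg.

open belt: β = asin((r2−r1)/C) = asin(2/71) = 1.6142°
wrap1 = π − 2β = 176.7716°
wrap2 = π + 2β = 183.2284°

wrap1=176.77_deg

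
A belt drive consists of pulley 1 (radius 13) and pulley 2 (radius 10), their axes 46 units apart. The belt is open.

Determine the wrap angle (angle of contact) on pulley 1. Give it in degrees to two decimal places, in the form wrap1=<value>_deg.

open belt: β = asin((r2−r1)/C) = asin(-3/46) = -3.7393°
wrap1 = π − 2β = 187.4787°
wrap2 = π + 2β = 172.5213°

wrap1=187.48_deg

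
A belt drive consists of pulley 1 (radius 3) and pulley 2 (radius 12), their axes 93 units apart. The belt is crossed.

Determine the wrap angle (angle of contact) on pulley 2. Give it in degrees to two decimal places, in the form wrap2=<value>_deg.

crossed belt: β = asin((r1+r2)/C) = asin(15/93) = 9.2818°
wrap1 = wrap2 = π + 2β = 198.5636°

wrap2=198.56_deg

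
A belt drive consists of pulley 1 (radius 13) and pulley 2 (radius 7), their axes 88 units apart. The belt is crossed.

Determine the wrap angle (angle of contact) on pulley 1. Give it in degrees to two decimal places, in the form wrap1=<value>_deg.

wrap1=206.27_deg

crossed belt: β = asin((r1+r2)/C) = asin(20/88) = 13.1366°
wrap1 = wrap2 = π + 2β = 206.2731°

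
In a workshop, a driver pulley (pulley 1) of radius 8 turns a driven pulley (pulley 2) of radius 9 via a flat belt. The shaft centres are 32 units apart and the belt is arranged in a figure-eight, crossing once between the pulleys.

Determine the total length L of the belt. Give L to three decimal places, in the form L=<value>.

crossed belt: β = asin((r1+r2)/C) = asin(17/32) = 32.0900°
wrap1 = wrap2 = π + 2β = 244.1799°
tangent length = C·cosβ = 27.1109
L = (r1+r2)·wrap + 2·C·cosβ = 17·4.2617 + 2·27.1109 = 126.6714

L=126.671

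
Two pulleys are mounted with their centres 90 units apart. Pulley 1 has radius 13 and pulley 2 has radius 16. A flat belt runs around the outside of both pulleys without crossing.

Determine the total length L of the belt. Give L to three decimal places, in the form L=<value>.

open belt: β = asin((r2−r1)/C) = asin(3/90) = 1.9102°
wrap1 = π − 2β = 176.1796°
wrap2 = π + 2β = 183.8204°
tangent length = C·cosβ = 89.9500
L = r1·wrap1 + r2·wrap2 + 2·C·cosβ = 13·3.0749 + 16·3.2083 + 2·89.9500 = 271.2062

L=271.206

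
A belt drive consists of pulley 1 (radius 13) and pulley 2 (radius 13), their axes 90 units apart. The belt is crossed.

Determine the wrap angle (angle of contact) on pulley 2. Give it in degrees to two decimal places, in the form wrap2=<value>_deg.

crossed belt: β = asin((r1+r2)/C) = asin(26/90) = 16.7914°
wrap1 = wrap2 = π + 2β = 213.5829°

wrap2=213.58_deg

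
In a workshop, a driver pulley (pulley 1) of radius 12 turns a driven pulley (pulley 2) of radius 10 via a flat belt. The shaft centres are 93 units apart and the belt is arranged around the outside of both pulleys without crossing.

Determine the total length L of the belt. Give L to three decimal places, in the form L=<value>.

open belt: β = asin((r2−r1)/C) = asin(-2/93) = -1.2323°
wrap1 = π − 2β = 182.4645°
wrap2 = π + 2β = 177.5355°
tangent length = C·cosβ = 92.9785
L = r1·wrap1 + r2·wrap2 + 2·C·cosβ = 12·3.1846 + 10·3.0986 + 2·92.9785 = 255.1581

L=255.158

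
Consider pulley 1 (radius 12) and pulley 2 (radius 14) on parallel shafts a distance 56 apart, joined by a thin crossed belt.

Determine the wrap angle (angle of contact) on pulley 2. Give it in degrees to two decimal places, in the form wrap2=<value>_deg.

wrap2=235.33_deg

crossed belt: β = asin((r1+r2)/C) = asin(26/56) = 27.6640°
wrap1 = wrap2 = π + 2β = 235.3280°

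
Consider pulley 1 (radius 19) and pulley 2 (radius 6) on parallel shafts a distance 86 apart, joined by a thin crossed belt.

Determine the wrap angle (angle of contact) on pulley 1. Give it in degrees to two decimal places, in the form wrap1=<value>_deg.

wrap1=213.80_deg

crossed belt: β = asin((r1+r2)/C) = asin(25/86) = 16.8997°
wrap1 = wrap2 = π + 2β = 213.7995°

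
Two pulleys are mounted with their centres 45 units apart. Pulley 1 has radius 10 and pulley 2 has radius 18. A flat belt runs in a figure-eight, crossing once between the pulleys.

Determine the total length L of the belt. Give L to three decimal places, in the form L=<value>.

crossed belt: β = asin((r1+r2)/C) = asin(28/45) = 38.4786°
wrap1 = wrap2 = π + 2β = 256.9572°
tangent length = C·cosβ = 35.2278
L = (r1+r2)·wrap + 2·C·cosβ = 28·4.4847 + 2·35.2278 = 196.0286

L=196.029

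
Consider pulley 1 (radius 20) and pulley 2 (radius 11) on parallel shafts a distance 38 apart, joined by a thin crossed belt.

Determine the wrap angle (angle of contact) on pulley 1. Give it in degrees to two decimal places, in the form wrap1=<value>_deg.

crossed belt: β = asin((r1+r2)/C) = asin(31/38) = 54.6655°
wrap1 = wrap2 = π + 2β = 289.3310°

wrap1=289.33_deg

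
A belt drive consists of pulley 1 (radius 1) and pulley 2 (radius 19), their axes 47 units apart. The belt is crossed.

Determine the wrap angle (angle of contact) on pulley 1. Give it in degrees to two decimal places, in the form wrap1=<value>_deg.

crossed belt: β = asin((r1+r2)/C) = asin(20/47) = 25.1843°
wrap1 = wrap2 = π + 2β = 230.3687°

wrap1=230.37_deg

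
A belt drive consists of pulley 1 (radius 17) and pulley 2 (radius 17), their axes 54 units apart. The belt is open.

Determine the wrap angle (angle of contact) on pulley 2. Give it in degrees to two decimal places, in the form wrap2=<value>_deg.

wrap2=180.00_deg

open belt: β = asin((r2−r1)/C) = asin(0/54) = 0.0000°
wrap1 = π − 2β = 180.0000°
wrap2 = π + 2β = 180.0000°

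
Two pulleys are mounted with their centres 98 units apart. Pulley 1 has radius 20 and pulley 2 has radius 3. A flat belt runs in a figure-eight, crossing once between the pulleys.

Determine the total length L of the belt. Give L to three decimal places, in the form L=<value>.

L=273.680

crossed belt: β = asin((r1+r2)/C) = asin(23/98) = 13.5736°
wrap1 = wrap2 = π + 2β = 207.1472°
tangent length = C·cosβ = 95.2628
L = (r1+r2)·wrap + 2·C·cosβ = 23·3.6154 + 2·95.2628 = 273.6798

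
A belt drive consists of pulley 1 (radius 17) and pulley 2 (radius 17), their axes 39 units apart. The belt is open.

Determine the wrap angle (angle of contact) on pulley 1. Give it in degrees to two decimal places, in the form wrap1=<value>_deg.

wrap1=180.00_deg

open belt: β = asin((r2−r1)/C) = asin(0/39) = 0.0000°
wrap1 = π − 2β = 180.0000°
wrap2 = π + 2β = 180.0000°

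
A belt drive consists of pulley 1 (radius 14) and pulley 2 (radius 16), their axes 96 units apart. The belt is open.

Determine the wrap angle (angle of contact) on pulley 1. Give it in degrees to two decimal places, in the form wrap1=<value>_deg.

wrap1=177.61_deg

open belt: β = asin((r2−r1)/C) = asin(2/96) = 1.1937°
wrap1 = π − 2β = 177.6125°
wrap2 = π + 2β = 182.3875°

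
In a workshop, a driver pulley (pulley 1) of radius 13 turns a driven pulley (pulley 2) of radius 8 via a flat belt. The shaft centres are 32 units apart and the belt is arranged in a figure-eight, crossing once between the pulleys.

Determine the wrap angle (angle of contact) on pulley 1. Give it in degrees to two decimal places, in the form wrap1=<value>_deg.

crossed belt: β = asin((r1+r2)/C) = asin(21/32) = 41.0145°
wrap1 = wrap2 = π + 2β = 262.0290°

wrap1=262.03_deg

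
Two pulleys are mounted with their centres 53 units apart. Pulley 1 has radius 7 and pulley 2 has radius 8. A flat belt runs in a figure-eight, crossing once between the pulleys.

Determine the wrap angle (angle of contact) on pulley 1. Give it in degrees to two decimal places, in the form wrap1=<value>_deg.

wrap1=212.88_deg

crossed belt: β = asin((r1+r2)/C) = asin(15/53) = 16.4405°
wrap1 = wrap2 = π + 2β = 212.8809°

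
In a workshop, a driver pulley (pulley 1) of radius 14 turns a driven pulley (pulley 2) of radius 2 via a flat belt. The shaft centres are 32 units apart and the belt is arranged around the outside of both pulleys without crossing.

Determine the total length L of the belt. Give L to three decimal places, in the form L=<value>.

L=118.821

open belt: β = asin((r2−r1)/C) = asin(-12/32) = -22.0243°
wrap1 = π − 2β = 224.0486°
wrap2 = π + 2β = 135.9514°
tangent length = C·cosβ = 29.6648
L = r1·wrap1 + r2·wrap2 + 2·C·cosβ = 14·3.9104 + 2·2.3728 + 2·29.6648 = 118.8206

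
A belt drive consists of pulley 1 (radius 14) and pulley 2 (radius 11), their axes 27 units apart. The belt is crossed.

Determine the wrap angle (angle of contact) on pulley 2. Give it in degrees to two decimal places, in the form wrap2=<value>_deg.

crossed belt: β = asin((r1+r2)/C) = asin(25/27) = 67.8084°
wrap1 = wrap2 = π + 2β = 315.6168°

wrap2=315.62_deg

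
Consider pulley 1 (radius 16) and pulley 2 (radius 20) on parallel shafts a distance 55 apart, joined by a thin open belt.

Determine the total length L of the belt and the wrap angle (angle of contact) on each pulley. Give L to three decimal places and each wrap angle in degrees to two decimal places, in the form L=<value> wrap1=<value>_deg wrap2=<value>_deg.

open belt: β = asin((r2−r1)/C) = asin(4/55) = 4.1706°
wrap1 = π − 2β = 171.6587°
wrap2 = π + 2β = 188.3413°
tangent length = C·cosβ = 54.8544
L = r1·wrap1 + r2·wrap2 + 2·C·cosβ = 16·2.9960 + 20·3.2872 + 2·54.8544 = 223.3884

L=223.388 wrap1=171.66_deg wrap2=188.34_deg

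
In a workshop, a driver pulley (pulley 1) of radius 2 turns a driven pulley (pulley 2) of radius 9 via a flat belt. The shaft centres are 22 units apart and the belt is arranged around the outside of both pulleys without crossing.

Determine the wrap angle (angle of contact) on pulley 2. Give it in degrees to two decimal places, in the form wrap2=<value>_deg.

wrap2=217.11_deg

open belt: β = asin((r2−r1)/C) = asin(7/22) = 18.5530°
wrap1 = π − 2β = 142.8940°
wrap2 = π + 2β = 217.1060°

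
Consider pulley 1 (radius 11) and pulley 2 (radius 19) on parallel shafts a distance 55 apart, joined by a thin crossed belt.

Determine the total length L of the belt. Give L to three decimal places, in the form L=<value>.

crossed belt: β = asin((r1+r2)/C) = asin(30/55) = 33.0557°
wrap1 = wrap2 = π + 2β = 246.1115°
tangent length = C·cosβ = 46.0977
L = (r1+r2)·wrap + 2·C·cosβ = 30·4.2955 + 2·46.0977 = 221.0591

L=221.059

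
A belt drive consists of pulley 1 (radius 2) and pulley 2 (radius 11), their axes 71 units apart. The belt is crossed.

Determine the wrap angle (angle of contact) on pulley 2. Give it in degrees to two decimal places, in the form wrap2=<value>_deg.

crossed belt: β = asin((r1+r2)/C) = asin(13/71) = 10.5503°
wrap1 = wrap2 = π + 2β = 201.1006°

wrap2=201.10_deg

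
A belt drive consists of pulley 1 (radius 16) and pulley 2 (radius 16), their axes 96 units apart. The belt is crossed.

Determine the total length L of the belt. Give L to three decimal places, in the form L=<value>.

crossed belt: β = asin((r1+r2)/C) = asin(32/96) = 19.4712°
wrap1 = wrap2 = π + 2β = 218.9424°
tangent length = C·cosβ = 90.5097
L = (r1+r2)·wrap + 2·C·cosβ = 32·3.8213 + 2·90.5097 = 303.2999

L=303.300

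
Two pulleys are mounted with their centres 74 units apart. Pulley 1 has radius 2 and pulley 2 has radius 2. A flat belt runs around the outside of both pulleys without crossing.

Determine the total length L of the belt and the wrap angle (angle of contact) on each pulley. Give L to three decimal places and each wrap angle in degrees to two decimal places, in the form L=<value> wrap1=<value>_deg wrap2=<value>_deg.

open belt: β = asin((r2−r1)/C) = asin(0/74) = 0.0000°
wrap1 = π − 2β = 180.0000°
wrap2 = π + 2β = 180.0000°
tangent length = C·cosβ = 74.0000
L = r1·wrap1 + r2·wrap2 + 2·C·cosβ = 2·3.1416 + 2·3.1416 + 2·74.0000 = 160.5664

L=160.566 wrap1=180.00_deg wrap2=180.00_deg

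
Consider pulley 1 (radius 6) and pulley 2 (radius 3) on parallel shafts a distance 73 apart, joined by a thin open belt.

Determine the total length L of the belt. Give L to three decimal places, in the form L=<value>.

open belt: β = asin((r2−r1)/C) = asin(-3/73) = -2.3553°
wrap1 = π − 2β = 184.7106°
wrap2 = π + 2β = 175.2894°
tangent length = C·cosβ = 72.9383
L = r1·wrap1 + r2·wrap2 + 2·C·cosβ = 6·3.2238 + 3·3.0594 + 2·72.9383 = 174.3976

L=174.398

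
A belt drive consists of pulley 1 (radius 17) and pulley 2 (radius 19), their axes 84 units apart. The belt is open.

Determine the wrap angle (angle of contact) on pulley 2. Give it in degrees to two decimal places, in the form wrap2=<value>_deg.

open belt: β = asin((r2−r1)/C) = asin(2/84) = 1.3643°
wrap1 = π − 2β = 177.2714°
wrap2 = π + 2β = 182.7286°

wrap2=182.73_deg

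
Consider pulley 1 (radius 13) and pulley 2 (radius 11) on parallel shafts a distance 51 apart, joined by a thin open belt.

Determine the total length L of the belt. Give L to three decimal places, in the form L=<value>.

L=177.477

open belt: β = asin((r2−r1)/C) = asin(-2/51) = -2.2475°
wrap1 = π − 2β = 184.4949°
wrap2 = π + 2β = 175.5051°
tangent length = C·cosβ = 50.9608
L = r1·wrap1 + r2·wrap2 + 2·C·cosβ = 13·3.2200 + 11·3.0631 + 2·50.9608 = 177.4767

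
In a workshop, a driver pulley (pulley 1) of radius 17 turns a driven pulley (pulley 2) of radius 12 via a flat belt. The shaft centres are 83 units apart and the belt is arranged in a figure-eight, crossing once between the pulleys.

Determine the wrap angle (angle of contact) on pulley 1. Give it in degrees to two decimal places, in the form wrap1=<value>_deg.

wrap1=220.90_deg

crossed belt: β = asin((r1+r2)/C) = asin(29/83) = 20.4505°
wrap1 = wrap2 = π + 2β = 220.9009°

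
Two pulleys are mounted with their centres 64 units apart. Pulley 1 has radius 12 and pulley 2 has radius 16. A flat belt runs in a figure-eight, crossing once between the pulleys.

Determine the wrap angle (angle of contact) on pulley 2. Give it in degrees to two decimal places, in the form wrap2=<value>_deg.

crossed belt: β = asin((r1+r2)/C) = asin(28/64) = 25.9445°
wrap1 = wrap2 = π + 2β = 231.8890°

wrap2=231.89_deg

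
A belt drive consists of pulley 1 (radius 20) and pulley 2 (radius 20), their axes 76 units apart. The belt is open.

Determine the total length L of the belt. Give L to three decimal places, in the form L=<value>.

open belt: β = asin((r2−r1)/C) = asin(0/76) = 0.0000°
wrap1 = π − 2β = 180.0000°
wrap2 = π + 2β = 180.0000°
tangent length = C·cosβ = 76.0000
L = r1·wrap1 + r2·wrap2 + 2·C·cosβ = 20·3.1416 + 20·3.1416 + 2·76.0000 = 277.6637

L=277.664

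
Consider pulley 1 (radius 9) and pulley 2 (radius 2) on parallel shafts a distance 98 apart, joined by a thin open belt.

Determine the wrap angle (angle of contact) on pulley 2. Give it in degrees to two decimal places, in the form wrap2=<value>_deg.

wrap2=171.81_deg

open belt: β = asin((r2−r1)/C) = asin(-7/98) = -4.0960°
wrap1 = π − 2β = 188.1921°
wrap2 = π + 2β = 171.8079°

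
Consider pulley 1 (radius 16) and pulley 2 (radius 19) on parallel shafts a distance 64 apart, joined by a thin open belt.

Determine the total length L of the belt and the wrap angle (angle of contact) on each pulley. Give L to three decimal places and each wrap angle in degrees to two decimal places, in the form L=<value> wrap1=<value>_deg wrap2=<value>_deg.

open belt: β = asin((r2−r1)/C) = asin(3/64) = 2.6867°
wrap1 = π − 2β = 174.6266°
wrap2 = π + 2β = 185.3734°
tangent length = C·cosβ = 63.9296
L = r1·wrap1 + r2·wrap2 + 2·C·cosβ = 16·3.0478 + 19·3.2354 + 2·63.9296 = 238.0964

L=238.096 wrap1=174.63_deg wrap2=185.37_deg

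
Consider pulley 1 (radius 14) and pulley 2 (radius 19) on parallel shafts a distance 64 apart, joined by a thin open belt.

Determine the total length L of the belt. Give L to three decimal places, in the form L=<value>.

L=232.063

open belt: β = asin((r2−r1)/C) = asin(5/64) = 4.4808°
wrap1 = π − 2β = 171.0384°
wrap2 = π + 2β = 188.9616°
tangent length = C·cosβ = 63.8044
L = r1·wrap1 + r2·wrap2 + 2·C·cosβ = 14·2.9852 + 19·3.2980 + 2·63.8044 = 232.0634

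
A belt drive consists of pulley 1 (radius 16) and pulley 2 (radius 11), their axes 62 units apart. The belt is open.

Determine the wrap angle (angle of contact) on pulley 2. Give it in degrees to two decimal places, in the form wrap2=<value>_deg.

wrap2=170.75_deg

open belt: β = asin((r2−r1)/C) = asin(-5/62) = -4.6257°
wrap1 = π − 2β = 189.2513°
wrap2 = π + 2β = 170.7487°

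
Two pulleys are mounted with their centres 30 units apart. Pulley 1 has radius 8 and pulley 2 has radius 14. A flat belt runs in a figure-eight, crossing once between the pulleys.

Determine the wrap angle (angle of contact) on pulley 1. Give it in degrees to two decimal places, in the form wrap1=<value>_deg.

crossed belt: β = asin((r1+r2)/C) = asin(22/30) = 47.1666°
wrap1 = wrap2 = π + 2β = 274.3331°

wrap1=274.33_deg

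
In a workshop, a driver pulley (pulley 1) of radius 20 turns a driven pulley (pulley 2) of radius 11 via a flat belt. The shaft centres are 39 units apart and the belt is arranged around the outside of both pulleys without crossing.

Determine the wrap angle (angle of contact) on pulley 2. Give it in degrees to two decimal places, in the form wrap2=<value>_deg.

wrap2=153.32_deg

open belt: β = asin((r2−r1)/C) = asin(-9/39) = -13.3424°
wrap1 = π − 2β = 206.6847°
wrap2 = π + 2β = 153.3153°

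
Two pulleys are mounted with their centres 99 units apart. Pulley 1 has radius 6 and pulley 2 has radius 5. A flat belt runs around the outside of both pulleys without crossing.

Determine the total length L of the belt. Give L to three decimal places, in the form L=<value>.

L=232.568

open belt: β = asin((r2−r1)/C) = asin(-1/99) = -0.5788°
wrap1 = π − 2β = 181.1575°
wrap2 = π + 2β = 178.8425°
tangent length = C·cosβ = 98.9949
L = r1·wrap1 + r2·wrap2 + 2·C·cosβ = 6·3.1618 + 5·3.1214 + 2·98.9949 = 232.5676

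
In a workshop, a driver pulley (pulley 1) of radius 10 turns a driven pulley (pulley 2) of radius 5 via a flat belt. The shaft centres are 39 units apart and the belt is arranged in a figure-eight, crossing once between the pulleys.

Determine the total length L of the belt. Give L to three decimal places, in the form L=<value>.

L=130.968

crossed belt: β = asin((r1+r2)/C) = asin(15/39) = 22.6199°
wrap1 = wrap2 = π + 2β = 225.2397°
tangent length = C·cosβ = 36.0000
L = (r1+r2)·wrap + 2·C·cosβ = 15·3.9312 + 2·36.0000 = 130.9676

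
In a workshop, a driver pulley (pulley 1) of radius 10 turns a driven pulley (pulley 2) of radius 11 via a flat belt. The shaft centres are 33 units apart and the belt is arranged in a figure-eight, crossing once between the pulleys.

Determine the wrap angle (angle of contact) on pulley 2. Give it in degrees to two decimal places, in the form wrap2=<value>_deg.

crossed belt: β = asin((r1+r2)/C) = asin(21/33) = 39.5212°
wrap1 = wrap2 = π + 2β = 259.0424°

wrap2=259.04_deg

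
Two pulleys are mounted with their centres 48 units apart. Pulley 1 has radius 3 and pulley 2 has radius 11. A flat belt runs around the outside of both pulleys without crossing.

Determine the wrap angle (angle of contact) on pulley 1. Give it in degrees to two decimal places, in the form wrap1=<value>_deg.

open belt: β = asin((r2−r1)/C) = asin(8/48) = 9.5941°
wrap1 = π − 2β = 160.8119°
wrap2 = π + 2β = 199.1881°

wrap1=160.81_deg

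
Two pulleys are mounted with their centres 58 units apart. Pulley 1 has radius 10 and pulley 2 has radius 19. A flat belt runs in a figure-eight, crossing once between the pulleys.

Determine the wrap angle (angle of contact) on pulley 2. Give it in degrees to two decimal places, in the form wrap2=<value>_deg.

wrap2=240.00_deg

crossed belt: β = asin((r1+r2)/C) = asin(29/58) = 30.0000°
wrap1 = wrap2 = π + 2β = 240.0000°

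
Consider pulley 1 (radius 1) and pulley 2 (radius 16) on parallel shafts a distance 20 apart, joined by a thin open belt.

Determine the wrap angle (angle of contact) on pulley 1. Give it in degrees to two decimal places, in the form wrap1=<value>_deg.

wrap1=82.82_deg

open belt: β = asin((r2−r1)/C) = asin(15/20) = 48.5904°
wrap1 = π − 2β = 82.8192°
wrap2 = π + 2β = 277.1808°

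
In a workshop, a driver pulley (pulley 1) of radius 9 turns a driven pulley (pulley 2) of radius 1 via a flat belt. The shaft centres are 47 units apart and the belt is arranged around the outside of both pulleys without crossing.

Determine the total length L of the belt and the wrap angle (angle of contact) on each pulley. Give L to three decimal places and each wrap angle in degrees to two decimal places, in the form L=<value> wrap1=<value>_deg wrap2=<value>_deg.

open belt: β = asin((r2−r1)/C) = asin(-8/47) = -9.8002°
wrap1 = π − 2β = 199.6004°
wrap2 = π + 2β = 160.3996°
tangent length = C·cosβ = 46.3141
L = r1·wrap1 + r2·wrap2 + 2·C·cosβ = 9·3.4837 + 1·2.7995 + 2·46.3141 = 126.7809

L=126.781 wrap1=199.60_deg wrap2=160.40_deg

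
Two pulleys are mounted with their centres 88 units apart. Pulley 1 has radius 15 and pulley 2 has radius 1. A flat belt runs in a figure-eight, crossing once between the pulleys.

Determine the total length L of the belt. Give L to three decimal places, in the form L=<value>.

L=229.183

crossed belt: β = asin((r1+r2)/C) = asin(16/88) = 10.4757°
wrap1 = wrap2 = π + 2β = 200.9514°
tangent length = C·cosβ = 86.5332
L = (r1+r2)·wrap + 2·C·cosβ = 16·3.5073 + 2·86.5332 = 229.1827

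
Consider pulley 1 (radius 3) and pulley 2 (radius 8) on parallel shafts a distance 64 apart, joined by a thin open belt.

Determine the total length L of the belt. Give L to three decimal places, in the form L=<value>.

open belt: β = asin((r2−r1)/C) = asin(5/64) = 4.4808°
wrap1 = π − 2β = 171.0384°
wrap2 = π + 2β = 188.9616°
tangent length = C·cosβ = 63.8044
L = r1·wrap1 + r2·wrap2 + 2·C·cosβ = 3·2.9852 + 8·3.2980 + 2·63.8044 = 162.9483

L=162.948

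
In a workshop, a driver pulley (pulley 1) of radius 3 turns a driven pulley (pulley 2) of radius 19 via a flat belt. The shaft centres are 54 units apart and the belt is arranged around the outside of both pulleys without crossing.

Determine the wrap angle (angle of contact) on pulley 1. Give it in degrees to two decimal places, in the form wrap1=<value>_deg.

open belt: β = asin((r2−r1)/C) = asin(16/54) = 17.2353°
wrap1 = π − 2β = 145.5294°
wrap2 = π + 2β = 214.4706°

wrap1=145.53_deg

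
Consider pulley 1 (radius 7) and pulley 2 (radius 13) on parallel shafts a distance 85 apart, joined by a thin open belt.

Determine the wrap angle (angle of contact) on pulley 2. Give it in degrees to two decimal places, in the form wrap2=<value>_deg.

wrap2=188.10_deg

open belt: β = asin((r2−r1)/C) = asin(6/85) = 4.0478°
wrap1 = π − 2β = 171.9045°
wrap2 = π + 2β = 188.0955°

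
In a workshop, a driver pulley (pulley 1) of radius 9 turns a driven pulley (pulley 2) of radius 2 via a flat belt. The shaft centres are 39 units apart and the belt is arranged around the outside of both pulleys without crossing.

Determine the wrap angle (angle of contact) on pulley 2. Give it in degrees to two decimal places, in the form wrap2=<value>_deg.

wrap2=159.32_deg

open belt: β = asin((r2−r1)/C) = asin(-7/39) = -10.3399°
wrap1 = π − 2β = 200.6798°
wrap2 = π + 2β = 159.3202°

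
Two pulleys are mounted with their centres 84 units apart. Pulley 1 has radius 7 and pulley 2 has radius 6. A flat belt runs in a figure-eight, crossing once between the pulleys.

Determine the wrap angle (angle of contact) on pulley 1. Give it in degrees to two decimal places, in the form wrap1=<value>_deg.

crossed belt: β = asin((r1+r2)/C) = asin(13/84) = 8.9030°
wrap1 = wrap2 = π + 2β = 197.8060°

wrap1=197.81_deg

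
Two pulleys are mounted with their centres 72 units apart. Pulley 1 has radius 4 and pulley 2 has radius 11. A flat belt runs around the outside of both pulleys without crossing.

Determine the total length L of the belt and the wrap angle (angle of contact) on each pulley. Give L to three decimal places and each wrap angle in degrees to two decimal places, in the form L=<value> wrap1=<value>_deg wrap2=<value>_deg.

L=191.805 wrap1=168.84_deg wrap2=191.16_deg

open belt: β = asin((r2−r1)/C) = asin(7/72) = 5.5792°
wrap1 = π − 2β = 168.8415°
wrap2 = π + 2β = 191.1585°
tangent length = C·cosβ = 71.6589
L = r1·wrap1 + r2·wrap2 + 2·C·cosβ = 4·2.9468 + 11·3.3363 + 2·71.6589 = 191.8050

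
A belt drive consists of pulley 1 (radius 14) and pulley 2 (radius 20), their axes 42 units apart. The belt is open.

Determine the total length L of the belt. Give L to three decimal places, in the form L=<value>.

L=191.673

open belt: β = asin((r2−r1)/C) = asin(6/42) = 8.2132°
wrap1 = π − 2β = 163.5736°
wrap2 = π + 2β = 196.4264°
tangent length = C·cosβ = 41.5692
L = r1·wrap1 + r2·wrap2 + 2·C·cosβ = 14·2.8549 + 20·3.4283 + 2·41.5692 = 191.6728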